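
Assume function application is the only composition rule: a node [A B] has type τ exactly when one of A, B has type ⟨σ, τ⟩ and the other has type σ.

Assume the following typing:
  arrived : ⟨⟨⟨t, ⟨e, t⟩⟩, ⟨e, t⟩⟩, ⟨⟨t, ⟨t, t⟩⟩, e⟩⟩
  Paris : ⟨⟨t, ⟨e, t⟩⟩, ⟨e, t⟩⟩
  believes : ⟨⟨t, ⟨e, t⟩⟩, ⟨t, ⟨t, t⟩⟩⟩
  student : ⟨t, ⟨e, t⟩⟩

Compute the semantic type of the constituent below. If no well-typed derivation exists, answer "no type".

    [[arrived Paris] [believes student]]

[arrived Paris]: functor arrived : ⟨⟨⟨t, ⟨e, t⟩⟩, ⟨e, t⟩⟩, ⟨⟨t, ⟨t, t⟩⟩, e⟩⟩, argument Paris : ⟨⟨t, ⟨e, t⟩⟩, ⟨e, t⟩⟩; result ⟨⟨t, ⟨t, t⟩⟩, e⟩.
[believes student]: functor believes : ⟨⟨t, ⟨e, t⟩⟩, ⟨t, ⟨t, t⟩⟩⟩, argument student : ⟨t, ⟨e, t⟩⟩; result ⟨t, ⟨t, t⟩⟩.
[[arrived Paris] [believes student]]: functor [arrived Paris] : ⟨⟨t, ⟨t, t⟩⟩, e⟩, argument [believes student] : ⟨t, ⟨t, t⟩⟩; result e.

e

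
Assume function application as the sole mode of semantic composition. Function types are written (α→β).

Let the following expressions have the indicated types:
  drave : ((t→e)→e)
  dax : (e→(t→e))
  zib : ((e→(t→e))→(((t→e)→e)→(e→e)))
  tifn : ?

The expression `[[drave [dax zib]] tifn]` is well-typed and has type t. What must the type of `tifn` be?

((e→e)→t)

At [[drave [dax zib]] tifn] (required: t): [drave [dax zib]] is (e→e), which is not a function with range t; hence tifn is the functor — type ((e→e)→t).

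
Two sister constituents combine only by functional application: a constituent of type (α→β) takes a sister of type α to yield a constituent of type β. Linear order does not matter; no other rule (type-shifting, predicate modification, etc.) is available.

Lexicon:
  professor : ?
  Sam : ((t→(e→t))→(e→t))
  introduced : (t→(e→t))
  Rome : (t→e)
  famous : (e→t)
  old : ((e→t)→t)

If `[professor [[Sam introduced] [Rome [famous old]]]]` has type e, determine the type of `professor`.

(t→e)

At [professor [[Sam introduced] [Rome [famous old]]]] (required: e): [[Sam introduced] [Rome [famous old]]] is t, which is not a function with range e; hence professor is the functor — type (t→e).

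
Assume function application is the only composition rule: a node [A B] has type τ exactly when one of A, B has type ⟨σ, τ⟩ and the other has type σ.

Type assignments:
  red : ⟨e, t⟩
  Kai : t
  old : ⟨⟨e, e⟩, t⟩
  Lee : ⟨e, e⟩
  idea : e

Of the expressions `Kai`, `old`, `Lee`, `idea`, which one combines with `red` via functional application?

Kai : t — red needs e; Kai needs nothing (atomic); neither fits.
old : ⟨⟨e, e⟩, t⟩ — red needs e; old needs ⟨e, e⟩; neither fits.
Lee : ⟨e, e⟩ — red needs e; Lee needs e; neither fits.
idea — combines: red : ⟨e, t⟩ takes idea : e as argument, giving t.

idea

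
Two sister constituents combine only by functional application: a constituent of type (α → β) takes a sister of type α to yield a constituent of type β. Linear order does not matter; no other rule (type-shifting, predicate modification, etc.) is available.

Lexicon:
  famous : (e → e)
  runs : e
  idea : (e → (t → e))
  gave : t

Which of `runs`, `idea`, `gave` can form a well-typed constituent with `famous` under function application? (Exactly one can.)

runs — combines: famous : (e → e) takes runs : e as argument, giving e.
idea : (e → (t → e)) — neither side's domain matches the other.
gave : t — neither side's domain matches the other.

runs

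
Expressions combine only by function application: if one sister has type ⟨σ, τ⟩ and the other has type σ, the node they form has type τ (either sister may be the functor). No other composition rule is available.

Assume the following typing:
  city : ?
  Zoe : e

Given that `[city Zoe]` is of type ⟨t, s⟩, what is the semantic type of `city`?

At [city Zoe] (required: ⟨t, s⟩): Zoe is e, which is not a function with range ⟨t, s⟩; hence city is the functor — type ⟨e, ⟨t, s⟩⟩.

⟨e, ⟨t, s⟩⟩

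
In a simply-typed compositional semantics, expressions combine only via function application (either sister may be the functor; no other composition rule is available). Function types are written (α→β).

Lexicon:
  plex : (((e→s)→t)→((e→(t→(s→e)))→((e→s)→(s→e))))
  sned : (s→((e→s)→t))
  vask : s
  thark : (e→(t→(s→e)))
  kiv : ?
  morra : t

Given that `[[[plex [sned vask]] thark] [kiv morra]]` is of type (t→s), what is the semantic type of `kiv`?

[[[plex [sned vask]] thark] [kiv morra]] must have type (t→s). The sister [[plex [sned vask]] thark] has type ((e→s)→(s→e)); that is not a function onto (t→s), so [kiv morra] must be the functor, of type (((e→s)→(s→e))→(t→s)).
[kiv morra] must have type (((e→s)→(s→e))→(t→s)). The sister morra has type t; that is not a function onto (((e→s)→(s→e))→(t→s)), so kiv must be the functor, of type (t→(((e→s)→(s→e))→(t→s))).

(t→(((e→s)→(s→e))→(t→s)))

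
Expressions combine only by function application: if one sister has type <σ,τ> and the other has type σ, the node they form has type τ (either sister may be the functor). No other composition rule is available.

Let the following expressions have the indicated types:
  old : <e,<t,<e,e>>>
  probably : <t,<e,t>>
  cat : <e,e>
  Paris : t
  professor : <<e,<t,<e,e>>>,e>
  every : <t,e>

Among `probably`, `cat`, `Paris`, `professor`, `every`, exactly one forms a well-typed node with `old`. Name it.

professor

probably : <t,<e,t>> — does not combine with old.
cat : <e,e> — does not combine with old.
Paris : t — does not combine with old.
professor — combines: professor : <<e,<t,<e,e>>>,e> takes old : <e,<t,<e,e>>> as argument, giving e.
every : <t,e> — does not combine with old.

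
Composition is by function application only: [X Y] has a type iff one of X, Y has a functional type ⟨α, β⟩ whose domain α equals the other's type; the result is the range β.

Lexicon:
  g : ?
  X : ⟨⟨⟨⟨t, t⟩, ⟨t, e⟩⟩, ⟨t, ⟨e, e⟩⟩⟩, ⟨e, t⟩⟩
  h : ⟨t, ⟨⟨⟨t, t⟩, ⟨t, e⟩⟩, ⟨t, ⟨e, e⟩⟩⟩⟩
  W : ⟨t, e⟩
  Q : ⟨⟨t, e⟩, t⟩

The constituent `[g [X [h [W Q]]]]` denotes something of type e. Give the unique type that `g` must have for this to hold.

[g [X [h [W Q]]]] is required to be e. [X [h [W Q]]] : ⟨e, t⟩ cannot yield e as functor, so g : ⟨⟨e, t⟩, e⟩.

⟨⟨e, t⟩, e⟩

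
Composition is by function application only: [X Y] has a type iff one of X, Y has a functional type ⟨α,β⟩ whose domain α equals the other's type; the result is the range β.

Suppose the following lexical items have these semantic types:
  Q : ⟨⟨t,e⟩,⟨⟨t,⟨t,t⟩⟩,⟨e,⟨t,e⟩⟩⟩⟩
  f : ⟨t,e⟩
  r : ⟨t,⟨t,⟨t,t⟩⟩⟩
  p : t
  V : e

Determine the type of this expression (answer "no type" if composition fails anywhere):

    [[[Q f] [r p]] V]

⟨t,e⟩

[Q f]: ⟨⟨t,e⟩,⟨⟨t,⟨t,t⟩⟩,⟨e,⟨t,e⟩⟩⟩⟩ applied to ⟨t,e⟩ yields ⟨⟨t,⟨t,t⟩⟩,⟨e,⟨t,e⟩⟩⟩.
[r p]: ⟨t,⟨t,⟨t,t⟩⟩⟩ applied to t yields ⟨t,⟨t,t⟩⟩.
[[Q f] [r p]]: ⟨⟨t,⟨t,t⟩⟩,⟨e,⟨t,e⟩⟩⟩ applied to ⟨t,⟨t,t⟩⟩ yields ⟨e,⟨t,e⟩⟩.
[[[Q f] [r p]] V]: ⟨e,⟨t,e⟩⟩ applied to e yields ⟨t,e⟩.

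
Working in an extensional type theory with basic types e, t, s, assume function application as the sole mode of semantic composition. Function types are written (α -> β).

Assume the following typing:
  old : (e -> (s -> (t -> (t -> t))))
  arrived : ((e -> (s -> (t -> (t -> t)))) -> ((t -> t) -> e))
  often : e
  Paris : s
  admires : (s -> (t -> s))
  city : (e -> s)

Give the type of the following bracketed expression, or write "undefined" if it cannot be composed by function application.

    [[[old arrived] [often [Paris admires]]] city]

[old arrived] — arrived of type ((e -> (s -> (t -> (t -> t)))) -> ((t -> t) -> e)) combines with old of type (e -> (s -> (t -> (t -> t)))): type ((t -> t) -> e).
[Paris admires] — admires of type (s -> (t -> s)) combines with Paris of type s: type (t -> s).
At [often [Paris admires]]: neither e nor (t -> s) can take the other as argument; the node is ill-typed.

undefined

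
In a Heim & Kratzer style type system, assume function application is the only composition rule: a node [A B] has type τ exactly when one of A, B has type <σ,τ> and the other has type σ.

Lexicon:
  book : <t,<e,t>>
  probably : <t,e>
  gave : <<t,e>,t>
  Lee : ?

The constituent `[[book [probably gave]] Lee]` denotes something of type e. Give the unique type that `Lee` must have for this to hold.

At [[book [probably gave]] Lee] (required: e): [book [probably gave]] is <e,t>, which is not a function with range e; hence Lee is the functor — type <<e,t>,e>.

<<e,t>,e>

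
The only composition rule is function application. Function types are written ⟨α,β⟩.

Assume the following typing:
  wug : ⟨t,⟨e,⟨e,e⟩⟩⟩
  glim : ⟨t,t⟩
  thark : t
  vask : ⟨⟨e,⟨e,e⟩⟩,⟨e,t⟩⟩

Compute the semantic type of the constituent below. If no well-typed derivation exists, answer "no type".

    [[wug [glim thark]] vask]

[glim thark] — glim of type ⟨t,t⟩ combines with thark of type t: type t.
[wug [glim thark]] — wug of type ⟨t,⟨e,⟨e,e⟩⟩⟩ combines with [glim thark] of type t: type ⟨e,⟨e,e⟩⟩.
[[wug [glim thark]] vask] — vask of type ⟨⟨e,⟨e,e⟩⟩,⟨e,t⟩⟩ combines with [wug [glim thark]] of type ⟨e,⟨e,e⟩⟩: type ⟨e,t⟩.

⟨e,t⟩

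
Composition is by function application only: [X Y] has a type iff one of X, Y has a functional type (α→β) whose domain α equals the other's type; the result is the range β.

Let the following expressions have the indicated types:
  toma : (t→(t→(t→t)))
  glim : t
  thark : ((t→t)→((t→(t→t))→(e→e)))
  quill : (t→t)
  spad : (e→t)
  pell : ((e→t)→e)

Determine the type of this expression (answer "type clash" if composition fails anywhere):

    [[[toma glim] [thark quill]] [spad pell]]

[toma glim]: toma is (t→(t→(t→t))), glim is t; result (t→(t→t)).
[thark quill]: thark is ((t→t)→((t→(t→t))→(e→e))), quill is (t→t); result ((t→(t→t))→(e→e)).
[[toma glim] [thark quill]]: [thark quill] is ((t→(t→t))→(e→e)), [toma glim] is (t→(t→t)); result (e→e).
[spad pell]: pell is ((e→t)→e), spad is (e→t); result e.
[[[toma glim] [thark quill]] [spad pell]]: [[toma glim] [thark quill]] is (e→e), [spad pell] is e; result e.

e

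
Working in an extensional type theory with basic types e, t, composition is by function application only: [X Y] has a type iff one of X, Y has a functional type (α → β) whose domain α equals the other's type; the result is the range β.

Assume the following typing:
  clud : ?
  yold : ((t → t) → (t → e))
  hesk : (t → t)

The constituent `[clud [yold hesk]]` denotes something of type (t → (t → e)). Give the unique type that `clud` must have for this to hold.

[clud [yold hesk]] is required to be (t → (t → e)). [yold hesk] : (t → e) cannot yield (t → (t → e)) as functor, so clud : ((t → e) → (t → (t → e))).

((t → e) → (t → (t → e)))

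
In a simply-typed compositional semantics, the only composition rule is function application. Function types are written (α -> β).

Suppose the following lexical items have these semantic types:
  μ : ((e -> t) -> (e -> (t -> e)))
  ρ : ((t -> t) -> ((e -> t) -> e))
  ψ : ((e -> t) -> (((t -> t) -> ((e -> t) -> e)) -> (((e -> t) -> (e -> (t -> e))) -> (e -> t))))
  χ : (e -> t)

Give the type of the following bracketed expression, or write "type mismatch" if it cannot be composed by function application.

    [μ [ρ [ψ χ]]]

[ψ χ] — ψ of type ((e -> t) -> (((t -> t) -> ((e -> t) -> e)) -> (((e -> t) -> (e -> (t -> e))) -> (e -> t)))) combines with χ of type (e -> t): type (((t -> t) -> ((e -> t) -> e)) -> (((e -> t) -> (e -> (t -> e))) -> (e -> t))).
[ρ [ψ χ]] — [ψ χ] of type (((t -> t) -> ((e -> t) -> e)) -> (((e -> t) -> (e -> (t -> e))) -> (e -> t))) combines with ρ of type ((t -> t) -> ((e -> t) -> e)): type (((e -> t) -> (e -> (t -> e))) -> (e -> t)).
[μ [ρ [ψ χ]]] — [ρ [ψ χ]] of type (((e -> t) -> (e -> (t -> e))) -> (e -> t)) combines with μ of type ((e -> t) -> (e -> (t -> e))): type (e -> t).

(e -> t)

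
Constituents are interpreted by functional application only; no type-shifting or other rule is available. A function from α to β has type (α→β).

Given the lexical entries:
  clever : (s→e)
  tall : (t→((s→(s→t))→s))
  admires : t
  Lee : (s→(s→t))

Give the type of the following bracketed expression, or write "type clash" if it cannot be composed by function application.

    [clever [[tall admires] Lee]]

e

[tall admires]: (t→((s→(s→t))→s)) applied to t yields ((s→(s→t))→s).
[[tall admires] Lee]: ((s→(s→t))→s) applied to (s→(s→t)) yields s.
[clever [[tall admires] Lee]]: (s→e) applied to s yields e.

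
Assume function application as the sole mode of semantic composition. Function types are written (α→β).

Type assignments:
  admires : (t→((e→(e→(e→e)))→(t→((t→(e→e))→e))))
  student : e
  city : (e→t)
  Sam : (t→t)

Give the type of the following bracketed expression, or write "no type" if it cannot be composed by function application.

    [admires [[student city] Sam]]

[student city]: (e→t) applied to e yields t.
[[student city] Sam]: (t→t) applied to t yields t.
[admires [[student city] Sam]]: (t→((e→(e→(e→e)))→(t→((t→(e→e))→e)))) applied to t yields ((e→(e→(e→e)))→(t→((t→(e→e))→e))).

((e→(e→(e→e)))→(t→((t→(e→e))→e)))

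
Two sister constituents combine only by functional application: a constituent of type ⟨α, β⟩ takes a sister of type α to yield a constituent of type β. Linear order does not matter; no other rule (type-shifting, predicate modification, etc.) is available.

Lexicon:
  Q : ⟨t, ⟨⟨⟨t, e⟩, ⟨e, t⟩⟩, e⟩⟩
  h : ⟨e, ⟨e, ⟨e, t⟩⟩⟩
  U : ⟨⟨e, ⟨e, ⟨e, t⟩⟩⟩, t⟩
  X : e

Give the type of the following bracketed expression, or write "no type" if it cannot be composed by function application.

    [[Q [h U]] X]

no type

[h U]: U is ⟨⟨e, ⟨e, ⟨e, t⟩⟩⟩, t⟩, h is ⟨e, ⟨e, ⟨e, t⟩⟩⟩; result t.
[Q [h U]]: Q is ⟨t, ⟨⟨⟨t, e⟩, ⟨e, t⟩⟩, e⟩⟩, [h U] is t; result ⟨⟨⟨t, e⟩, ⟨e, t⟩⟩, e⟩.
At [[Q [h U]] X]: neither ⟨⟨⟨t, e⟩, ⟨e, t⟩⟩, e⟩ nor e can take the other as argument; the node is ill-typed.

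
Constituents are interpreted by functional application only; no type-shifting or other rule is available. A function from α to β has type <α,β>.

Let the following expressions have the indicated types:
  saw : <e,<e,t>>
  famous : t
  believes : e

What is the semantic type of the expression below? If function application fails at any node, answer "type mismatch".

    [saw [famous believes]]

type mismatch

[famous believes]: t with e — neither is a function whose domain matches the other; composition fails here.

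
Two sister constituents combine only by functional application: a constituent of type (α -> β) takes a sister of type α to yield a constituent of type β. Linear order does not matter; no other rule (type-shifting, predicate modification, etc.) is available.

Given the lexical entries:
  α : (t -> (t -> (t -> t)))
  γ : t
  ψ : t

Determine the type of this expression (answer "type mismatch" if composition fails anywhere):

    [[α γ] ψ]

[α γ]: (t -> (t -> (t -> t))) applied to t yields (t -> (t -> t)).
[[α γ] ψ]: (t -> (t -> t)) applied to t yields (t -> t).

(t -> t)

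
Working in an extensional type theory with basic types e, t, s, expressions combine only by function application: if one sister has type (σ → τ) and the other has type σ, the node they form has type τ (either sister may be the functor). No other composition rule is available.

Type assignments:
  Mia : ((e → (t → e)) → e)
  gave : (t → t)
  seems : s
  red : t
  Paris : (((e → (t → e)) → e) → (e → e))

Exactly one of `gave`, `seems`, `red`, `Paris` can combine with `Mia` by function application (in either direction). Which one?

gave : (t → t) — neither side's domain matches the other.
seems : s — neither side's domain matches the other.
red : t — neither side's domain matches the other.
Paris — combines: Paris : (((e → (t → e)) → e) → (e → e)) takes Mia : ((e → (t → e)) → e) as argument, giving (e → e).

Paris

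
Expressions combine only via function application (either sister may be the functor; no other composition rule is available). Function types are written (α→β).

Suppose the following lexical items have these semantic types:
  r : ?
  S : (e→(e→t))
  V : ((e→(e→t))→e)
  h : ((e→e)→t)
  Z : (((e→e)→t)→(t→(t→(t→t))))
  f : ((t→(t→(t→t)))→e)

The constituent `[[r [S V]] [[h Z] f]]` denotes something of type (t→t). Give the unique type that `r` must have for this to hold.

[[r [S V]] [[h Z] f]] must have type (t→t). The sister [[h Z] f] has type e; that is not a function onto (t→t), so [r [S V]] must be the functor, of type (e→(t→t)).
[r [S V]] must have type (e→(t→t)). The sister [S V] has type e; that is not a function onto (e→(t→t)), so r must be the functor, of type (e→(e→(t→t))).

(e→(e→(t→t)))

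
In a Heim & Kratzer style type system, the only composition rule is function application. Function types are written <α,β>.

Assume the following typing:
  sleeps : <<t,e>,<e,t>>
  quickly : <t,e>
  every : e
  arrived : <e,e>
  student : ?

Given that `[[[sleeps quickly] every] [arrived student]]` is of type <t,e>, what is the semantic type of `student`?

At [[[sleeps quickly] every] [arrived student]] (required: <t,e>): [[sleeps quickly] every] is t, which is not a function with range <t,e>; hence [arrived student] is the functor — type <t,<t,e>>.
At [arrived student] (required: <t,<t,e>>): arrived is <e,e>, which is not a function with range <t,<t,e>>; hence student is the functor — type <<e,e>,<t,<t,e>>>.

<<e,e>,<t,<t,e>>>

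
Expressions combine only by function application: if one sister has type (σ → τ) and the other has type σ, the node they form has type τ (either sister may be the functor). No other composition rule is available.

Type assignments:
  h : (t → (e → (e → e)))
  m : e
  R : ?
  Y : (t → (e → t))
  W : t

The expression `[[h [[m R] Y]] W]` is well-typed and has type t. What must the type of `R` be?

(e → ((t → (e → t)) → ((t → (e → (e → e))) → (t → t))))

[[h [[m R] Y]] W] is required to be t. W : t cannot yield t as functor, so [h [[m R] Y]] : (t → t).
[h [[m R] Y]] is required to be (t → t). h : (t → (e → (e → e))) cannot yield (t → t) as functor, so [[m R] Y] : ((t → (e → (e → e))) → (t → t)).
[[m R] Y] is required to be ((t → (e → (e → e))) → (t → t)). Y : (t → (e → t)) cannot yield ((t → (e → (e → e))) → (t → t)) as functor, so [m R] : ((t → (e → t)) → ((t → (e → (e → e))) → (t → t))).
[m R] is required to be ((t → (e → t)) → ((t → (e → (e → e))) → (t → t))). m : e cannot yield ((t → (e → t)) → ((t → (e → (e → e))) → (t → t))) as functor, so R : (e → ((t → (e → t)) → ((t → (e → (e → e))) → (t → t)))).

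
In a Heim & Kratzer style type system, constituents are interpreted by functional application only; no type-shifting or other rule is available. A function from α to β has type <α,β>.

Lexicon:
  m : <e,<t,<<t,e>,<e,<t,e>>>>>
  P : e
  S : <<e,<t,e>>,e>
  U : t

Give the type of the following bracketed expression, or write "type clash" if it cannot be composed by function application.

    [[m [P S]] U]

type clash

[P S]: e and <<e,<t,e>>,e> cannot combine by function application — type clash.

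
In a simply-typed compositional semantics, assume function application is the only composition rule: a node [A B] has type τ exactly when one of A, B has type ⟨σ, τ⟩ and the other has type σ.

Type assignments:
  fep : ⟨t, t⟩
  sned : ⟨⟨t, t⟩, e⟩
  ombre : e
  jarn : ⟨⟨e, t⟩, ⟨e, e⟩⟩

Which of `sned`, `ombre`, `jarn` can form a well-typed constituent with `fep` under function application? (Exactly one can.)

sned

sned — combines: sned : ⟨⟨t, t⟩, e⟩ takes fep : ⟨t, t⟩ as argument, giving e.
ombre : e — fep needs t; ombre needs nothing (atomic); neither fits.
jarn : ⟨⟨e, t⟩, ⟨e, e⟩⟩ — fep needs t; jarn needs ⟨e, t⟩; neither fits.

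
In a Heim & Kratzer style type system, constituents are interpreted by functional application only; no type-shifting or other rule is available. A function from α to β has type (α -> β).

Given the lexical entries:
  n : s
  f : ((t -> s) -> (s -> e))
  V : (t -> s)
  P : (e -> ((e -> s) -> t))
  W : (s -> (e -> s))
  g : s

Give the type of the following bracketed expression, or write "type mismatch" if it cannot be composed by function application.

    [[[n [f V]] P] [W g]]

t

[f V]: f is ((t -> s) -> (s -> e)), V is (t -> s); result (s -> e).
[n [f V]]: [f V] is (s -> e), n is s; result e.
[[n [f V]] P]: P is (e -> ((e -> s) -> t)), [n [f V]] is e; result ((e -> s) -> t).
[W g]: W is (s -> (e -> s)), g is s; result (e -> s).
[[[n [f V]] P] [W g]]: [[n [f V]] P] is ((e -> s) -> t), [W g] is (e -> s); result t.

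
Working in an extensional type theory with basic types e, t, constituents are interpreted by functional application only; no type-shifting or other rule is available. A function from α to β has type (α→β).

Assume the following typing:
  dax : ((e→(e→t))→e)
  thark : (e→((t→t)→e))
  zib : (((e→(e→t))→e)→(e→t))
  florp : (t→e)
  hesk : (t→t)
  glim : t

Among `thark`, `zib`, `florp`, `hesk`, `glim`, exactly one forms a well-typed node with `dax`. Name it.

zib

thark : (e→((t→t)→e)) — dax needs (e→(e→t)); thark needs e; neither fits.
zib — combines: zib : (((e→(e→t))→e)→(e→t)) takes dax : ((e→(e→t))→e) as argument, giving (e→t).
florp : (t→e) — dax needs (e→(e→t)); florp needs t; neither fits.
hesk : (t→t) — dax needs (e→(e→t)); hesk needs t; neither fits.
glim : t — dax needs (e→(e→t)); glim needs nothing (atomic); neither fits.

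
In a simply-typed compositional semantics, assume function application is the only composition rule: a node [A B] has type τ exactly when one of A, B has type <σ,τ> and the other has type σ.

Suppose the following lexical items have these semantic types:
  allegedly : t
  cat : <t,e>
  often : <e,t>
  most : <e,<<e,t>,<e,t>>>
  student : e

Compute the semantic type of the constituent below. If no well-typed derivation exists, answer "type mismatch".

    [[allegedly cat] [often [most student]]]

[allegedly cat]: <t,e> applied to t yields e.
[most student]: <e,<<e,t>,<e,t>>> applied to e yields <<e,t>,<e,t>>.
[often [most student]]: <<e,t>,<e,t>> applied to <e,t> yields <e,t>.
[[allegedly cat] [often [most student]]]: <e,t> applied to e yields t.

t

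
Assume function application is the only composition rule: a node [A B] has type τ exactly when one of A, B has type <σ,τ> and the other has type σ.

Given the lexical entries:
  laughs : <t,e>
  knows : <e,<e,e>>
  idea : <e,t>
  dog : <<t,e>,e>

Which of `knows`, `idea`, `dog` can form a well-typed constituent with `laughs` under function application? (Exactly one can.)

knows : <e,<e,e>> — no; laughs wants t, and knows wants e.
idea : <e,t> — no; laughs wants t, and idea wants e.
dog — combines: dog : <<t,e>,e> takes laughs : <t,e> as argument, giving e.

dog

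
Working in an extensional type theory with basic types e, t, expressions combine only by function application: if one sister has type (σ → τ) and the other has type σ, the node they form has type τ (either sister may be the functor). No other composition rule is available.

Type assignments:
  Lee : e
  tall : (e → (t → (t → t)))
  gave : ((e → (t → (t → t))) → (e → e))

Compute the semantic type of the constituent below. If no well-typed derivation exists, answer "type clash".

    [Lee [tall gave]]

e

[tall gave]: ((e → (t → (t → t))) → (e → e)) applied to (e → (t → (t → t))) yields (e → e).
[Lee [tall gave]]: (e → e) applied to e yields e.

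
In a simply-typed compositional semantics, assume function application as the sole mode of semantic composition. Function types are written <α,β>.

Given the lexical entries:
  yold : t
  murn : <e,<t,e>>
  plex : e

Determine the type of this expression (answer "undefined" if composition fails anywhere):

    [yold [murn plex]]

At [murn plex], murn : <e,<t,e>> takes plex : e, giving <t,e>.
At [yold [murn plex]], [murn plex] : <t,e> takes yold : t, giving e.

e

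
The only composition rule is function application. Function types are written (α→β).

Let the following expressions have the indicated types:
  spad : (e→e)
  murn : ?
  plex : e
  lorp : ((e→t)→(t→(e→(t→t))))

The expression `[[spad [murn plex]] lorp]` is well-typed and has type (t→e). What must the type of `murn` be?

(e→((e→e)→(((e→t)→(t→(e→(t→t))))→(t→e))))

[[spad [murn plex]] lorp] is required to be (t→e). lorp : ((e→t)→(t→(e→(t→t)))) cannot yield (t→e) as functor, so [spad [murn plex]] : (((e→t)→(t→(e→(t→t))))→(t→e)).
[spad [murn plex]] is required to be (((e→t)→(t→(e→(t→t))))→(t→e)). spad : (e→e) cannot yield (((e→t)→(t→(e→(t→t))))→(t→e)) as functor, so [murn plex] : ((e→e)→(((e→t)→(t→(e→(t→t))))→(t→e))).
[murn plex] is required to be ((e→e)→(((e→t)→(t→(e→(t→t))))→(t→e))). plex : e cannot yield ((e→e)→(((e→t)→(t→(e→(t→t))))→(t→e))) as functor, so murn : (e→((e→e)→(((e→t)→(t→(e→(t→t))))→(t→e)))).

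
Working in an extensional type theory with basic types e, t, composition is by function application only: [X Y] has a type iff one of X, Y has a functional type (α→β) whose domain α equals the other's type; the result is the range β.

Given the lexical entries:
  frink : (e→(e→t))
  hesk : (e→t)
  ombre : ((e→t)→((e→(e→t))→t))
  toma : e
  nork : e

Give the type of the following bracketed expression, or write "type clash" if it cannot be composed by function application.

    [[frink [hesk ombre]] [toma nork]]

[hesk ombre]: ((e→t)→((e→(e→t))→t)) applied to (e→t) yields ((e→(e→t))→t).
[frink [hesk ombre]]: ((e→(e→t))→t) applied to (e→(e→t)) yields t.
[toma nork]: e with e — neither is a function whose domain matches the other; composition fails here.

type clash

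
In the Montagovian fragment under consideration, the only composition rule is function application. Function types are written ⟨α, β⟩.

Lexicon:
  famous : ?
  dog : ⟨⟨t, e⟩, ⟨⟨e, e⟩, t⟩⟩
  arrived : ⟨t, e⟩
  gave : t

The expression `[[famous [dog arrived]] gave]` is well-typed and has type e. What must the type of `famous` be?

⟨⟨⟨e, e⟩, t⟩, ⟨t, e⟩⟩

At [[famous [dog arrived]] gave] (required: e): gave is t, which is not a function with range e; hence [famous [dog arrived]] is the functor — type ⟨t, e⟩.
At [famous [dog arrived]] (required: ⟨t, e⟩): [dog arrived] is ⟨⟨e, e⟩, t⟩, which is not a function with range ⟨t, e⟩; hence famous is the functor — type ⟨⟨⟨e, e⟩, t⟩, ⟨t, e⟩⟩.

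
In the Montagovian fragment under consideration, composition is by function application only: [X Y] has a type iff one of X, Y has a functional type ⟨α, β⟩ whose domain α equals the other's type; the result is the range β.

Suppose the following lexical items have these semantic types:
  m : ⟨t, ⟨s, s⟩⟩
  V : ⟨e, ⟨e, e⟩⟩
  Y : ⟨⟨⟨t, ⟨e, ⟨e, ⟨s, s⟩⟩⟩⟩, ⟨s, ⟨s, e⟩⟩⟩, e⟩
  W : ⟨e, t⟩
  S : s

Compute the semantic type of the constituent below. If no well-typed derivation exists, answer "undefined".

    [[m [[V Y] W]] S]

[V Y]: ⟨e, ⟨e, e⟩⟩ and ⟨⟨⟨t, ⟨e, ⟨e, ⟨s, s⟩⟩⟩⟩, ⟨s, ⟨s, e⟩⟩⟩, e⟩ cannot combine by function application — type clash.

undefined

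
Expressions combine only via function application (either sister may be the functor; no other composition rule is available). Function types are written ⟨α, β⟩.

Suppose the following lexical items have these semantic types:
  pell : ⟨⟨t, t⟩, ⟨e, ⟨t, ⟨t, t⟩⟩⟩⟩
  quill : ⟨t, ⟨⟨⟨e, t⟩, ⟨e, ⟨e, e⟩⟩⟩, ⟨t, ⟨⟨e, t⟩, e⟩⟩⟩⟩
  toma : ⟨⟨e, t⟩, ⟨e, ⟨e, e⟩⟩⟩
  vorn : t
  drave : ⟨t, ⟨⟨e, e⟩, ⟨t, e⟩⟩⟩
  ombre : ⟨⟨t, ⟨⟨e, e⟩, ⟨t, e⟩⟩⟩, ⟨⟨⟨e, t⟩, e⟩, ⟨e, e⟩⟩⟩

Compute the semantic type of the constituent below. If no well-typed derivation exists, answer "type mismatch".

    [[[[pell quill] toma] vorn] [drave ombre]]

[pell quill]: ⟨⟨t, t⟩, ⟨e, ⟨t, ⟨t, t⟩⟩⟩⟩ and ⟨t, ⟨⟨⟨e, t⟩, ⟨e, ⟨e, e⟩⟩⟩, ⟨t, ⟨⟨e, t⟩, e⟩⟩⟩⟩ cannot combine by function application — type clash.

type mismatch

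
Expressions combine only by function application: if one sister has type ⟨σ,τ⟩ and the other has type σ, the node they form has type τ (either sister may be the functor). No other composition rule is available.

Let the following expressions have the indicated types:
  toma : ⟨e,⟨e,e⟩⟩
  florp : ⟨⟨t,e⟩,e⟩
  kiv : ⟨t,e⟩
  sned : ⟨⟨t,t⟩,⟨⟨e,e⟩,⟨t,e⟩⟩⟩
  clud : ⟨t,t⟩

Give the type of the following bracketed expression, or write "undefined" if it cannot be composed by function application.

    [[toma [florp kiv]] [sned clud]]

[florp kiv]: ⟨⟨t,e⟩,e⟩ applied to ⟨t,e⟩ yields e.
[toma [florp kiv]]: ⟨e,⟨e,e⟩⟩ applied to e yields ⟨e,e⟩.
[sned clud]: ⟨⟨t,t⟩,⟨⟨e,e⟩,⟨t,e⟩⟩⟩ applied to ⟨t,t⟩ yields ⟨⟨e,e⟩,⟨t,e⟩⟩.
[[toma [florp kiv]] [sned clud]]: ⟨⟨e,e⟩,⟨t,e⟩⟩ applied to ⟨e,e⟩ yields ⟨t,e⟩.

⟨t,e⟩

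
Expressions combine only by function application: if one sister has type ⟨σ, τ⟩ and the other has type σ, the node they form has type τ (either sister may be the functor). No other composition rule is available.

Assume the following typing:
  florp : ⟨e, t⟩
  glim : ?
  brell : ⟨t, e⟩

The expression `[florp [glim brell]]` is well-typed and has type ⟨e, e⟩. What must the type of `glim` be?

[florp [glim brell]] must have type ⟨e, e⟩. The sister florp has type ⟨e, t⟩; that is not a function onto ⟨e, e⟩, so [glim brell] must be the functor, of type ⟨⟨e, t⟩, ⟨e, e⟩⟩.
[glim brell] must have type ⟨⟨e, t⟩, ⟨e, e⟩⟩. The sister brell has type ⟨t, e⟩; that is not a function onto ⟨⟨e, t⟩, ⟨e, e⟩⟩, so glim must be the functor, of type ⟨⟨t, e⟩, ⟨⟨e, t⟩, ⟨e, e⟩⟩⟩.

⟨⟨t, e⟩, ⟨⟨e, t⟩, ⟨e, e⟩⟩⟩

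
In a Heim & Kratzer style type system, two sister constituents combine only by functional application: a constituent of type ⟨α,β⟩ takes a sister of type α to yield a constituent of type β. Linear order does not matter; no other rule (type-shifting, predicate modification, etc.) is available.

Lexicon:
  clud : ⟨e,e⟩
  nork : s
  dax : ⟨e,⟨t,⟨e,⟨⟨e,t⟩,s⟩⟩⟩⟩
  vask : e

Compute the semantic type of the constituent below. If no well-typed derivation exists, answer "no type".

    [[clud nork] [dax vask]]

At [clud nork]: neither ⟨e,e⟩ nor s can take the other as argument; the node is ill-typed.

no type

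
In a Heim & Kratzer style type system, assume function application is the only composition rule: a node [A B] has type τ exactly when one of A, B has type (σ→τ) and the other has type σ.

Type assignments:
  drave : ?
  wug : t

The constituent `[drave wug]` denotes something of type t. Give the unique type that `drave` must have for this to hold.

(t→t)

[drave wug] is required to be t. wug : t cannot yield t as functor, so drave : (t→t).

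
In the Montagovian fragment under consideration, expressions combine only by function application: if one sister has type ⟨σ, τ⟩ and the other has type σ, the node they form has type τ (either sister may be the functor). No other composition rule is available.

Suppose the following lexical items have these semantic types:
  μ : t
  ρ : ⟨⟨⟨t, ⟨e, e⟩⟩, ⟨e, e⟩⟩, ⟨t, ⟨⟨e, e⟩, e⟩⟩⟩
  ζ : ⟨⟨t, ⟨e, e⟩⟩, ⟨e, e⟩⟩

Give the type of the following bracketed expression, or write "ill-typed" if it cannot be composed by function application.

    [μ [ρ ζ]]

At [ρ ζ], ρ : ⟨⟨⟨t, ⟨e, e⟩⟩, ⟨e, e⟩⟩, ⟨t, ⟨⟨e, e⟩, e⟩⟩⟩ takes ζ : ⟨⟨t, ⟨e, e⟩⟩, ⟨e, e⟩⟩, giving ⟨t, ⟨⟨e, e⟩, e⟩⟩.
At [μ [ρ ζ]], [ρ ζ] : ⟨t, ⟨⟨e, e⟩, e⟩⟩ takes μ : t, giving ⟨⟨e, e⟩, e⟩.

⟨⟨e, e⟩, e⟩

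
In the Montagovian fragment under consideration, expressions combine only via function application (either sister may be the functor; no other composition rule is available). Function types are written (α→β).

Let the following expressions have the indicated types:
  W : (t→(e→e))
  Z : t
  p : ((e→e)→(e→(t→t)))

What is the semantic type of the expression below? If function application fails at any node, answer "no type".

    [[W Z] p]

At [W Z], W : (t→(e→e)) takes Z : t, giving (e→e).
At [[W Z] p], p : ((e→e)→(e→(t→t))) takes [W Z] : (e→e), giving (e→(t→t)).

(e→(t→t))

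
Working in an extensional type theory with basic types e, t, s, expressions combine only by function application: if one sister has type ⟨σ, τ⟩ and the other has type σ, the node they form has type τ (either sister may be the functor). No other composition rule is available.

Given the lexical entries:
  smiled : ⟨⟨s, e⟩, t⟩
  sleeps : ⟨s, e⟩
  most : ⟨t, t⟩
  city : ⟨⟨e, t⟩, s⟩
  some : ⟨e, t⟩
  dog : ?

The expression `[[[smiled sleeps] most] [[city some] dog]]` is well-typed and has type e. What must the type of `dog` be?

For [[[smiled sleeps] most] [[city some] dog]] to have type e with [[smiled sleeps] most] of type t, [[city some] dog] must be the function: [[city some] dog] : ⟨t, e⟩.
For [[city some] dog] to have type ⟨t, e⟩ with [city some] of type s, dog must be the function: dog : ⟨s, ⟨t, e⟩⟩.

⟨s, ⟨t, e⟩⟩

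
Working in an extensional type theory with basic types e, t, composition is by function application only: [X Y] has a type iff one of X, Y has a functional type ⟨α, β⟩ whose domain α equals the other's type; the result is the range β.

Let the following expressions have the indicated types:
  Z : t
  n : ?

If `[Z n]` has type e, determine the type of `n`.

⟨t, e⟩

[Z n] is required to be e. Z : t cannot yield e as functor, so n : ⟨t, e⟩.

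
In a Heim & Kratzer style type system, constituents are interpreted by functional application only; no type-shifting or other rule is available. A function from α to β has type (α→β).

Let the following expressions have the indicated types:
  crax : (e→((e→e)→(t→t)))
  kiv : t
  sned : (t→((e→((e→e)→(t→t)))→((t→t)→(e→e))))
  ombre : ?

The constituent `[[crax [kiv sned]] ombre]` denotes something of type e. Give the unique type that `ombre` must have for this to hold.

(((t→t)→(e→e))→e)

[[crax [kiv sned]] ombre] is required to be e. [crax [kiv sned]] : ((t→t)→(e→e)) cannot yield e as functor, so ombre : (((t→t)→(e→e))→e).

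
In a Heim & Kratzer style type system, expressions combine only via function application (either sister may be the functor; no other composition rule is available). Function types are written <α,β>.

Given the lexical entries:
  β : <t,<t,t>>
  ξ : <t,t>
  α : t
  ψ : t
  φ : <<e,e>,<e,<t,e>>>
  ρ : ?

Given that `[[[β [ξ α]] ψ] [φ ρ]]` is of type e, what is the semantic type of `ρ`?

[[[β [ξ α]] ψ] [φ ρ]] must have type e. The sister [[β [ξ α]] ψ] has type t; that is not a function onto e, so [φ ρ] must be the functor, of type <t,e>.
[φ ρ] must have type <t,e>. The sister φ has type <<e,e>,<e,<t,e>>>; that is not a function onto <t,e>, so ρ must be the functor, of type <<<e,e>,<e,<t,e>>>,<t,e>>.

<<<e,e>,<e,<t,e>>>,<t,e>>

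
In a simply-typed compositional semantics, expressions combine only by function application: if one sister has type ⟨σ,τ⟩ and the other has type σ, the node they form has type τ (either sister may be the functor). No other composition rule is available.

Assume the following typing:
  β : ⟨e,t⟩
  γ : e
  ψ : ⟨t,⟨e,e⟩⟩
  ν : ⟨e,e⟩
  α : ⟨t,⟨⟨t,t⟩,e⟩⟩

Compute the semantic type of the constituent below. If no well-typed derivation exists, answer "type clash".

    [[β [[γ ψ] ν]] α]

At [γ ψ]: neither e nor ⟨t,⟨e,e⟩⟩ can take the other as argument; the node is ill-typed.

type clash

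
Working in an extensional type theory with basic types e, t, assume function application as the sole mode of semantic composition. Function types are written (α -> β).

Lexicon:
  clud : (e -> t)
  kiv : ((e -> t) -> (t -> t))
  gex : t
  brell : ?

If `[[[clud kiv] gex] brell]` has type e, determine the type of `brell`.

(t -> e)

[[[clud kiv] gex] brell] must have type e. The sister [[clud kiv] gex] has type t; that is not a function onto e, so brell must be the functor, of type (t -> e).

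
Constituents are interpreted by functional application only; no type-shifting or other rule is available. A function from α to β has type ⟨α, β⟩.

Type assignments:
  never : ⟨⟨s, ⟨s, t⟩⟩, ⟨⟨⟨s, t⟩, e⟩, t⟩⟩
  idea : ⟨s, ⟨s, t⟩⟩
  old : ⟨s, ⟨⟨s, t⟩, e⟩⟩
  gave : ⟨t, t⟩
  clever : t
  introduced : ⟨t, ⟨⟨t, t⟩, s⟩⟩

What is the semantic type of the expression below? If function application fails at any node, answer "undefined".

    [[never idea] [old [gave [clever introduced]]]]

t

[never idea]: functor never : ⟨⟨s, ⟨s, t⟩⟩, ⟨⟨⟨s, t⟩, e⟩, t⟩⟩, argument idea : ⟨s, ⟨s, t⟩⟩; result ⟨⟨⟨s, t⟩, e⟩, t⟩.
[clever introduced]: functor introduced : ⟨t, ⟨⟨t, t⟩, s⟩⟩, argument clever : t; result ⟨⟨t, t⟩, s⟩.
[gave [clever introduced]]: functor [clever introduced] : ⟨⟨t, t⟩, s⟩, argument gave : ⟨t, t⟩; result s.
[old [gave [clever introduced]]]: functor old : ⟨s, ⟨⟨s, t⟩, e⟩⟩, argument [gave [clever introduced]] : s; result ⟨⟨s, t⟩, e⟩.
[[never idea] [old [gave [clever introduced]]]]: functor [never idea] : ⟨⟨⟨s, t⟩, e⟩, t⟩, argument [old [gave [clever introduced]]] : ⟨⟨s, t⟩, e⟩; result t.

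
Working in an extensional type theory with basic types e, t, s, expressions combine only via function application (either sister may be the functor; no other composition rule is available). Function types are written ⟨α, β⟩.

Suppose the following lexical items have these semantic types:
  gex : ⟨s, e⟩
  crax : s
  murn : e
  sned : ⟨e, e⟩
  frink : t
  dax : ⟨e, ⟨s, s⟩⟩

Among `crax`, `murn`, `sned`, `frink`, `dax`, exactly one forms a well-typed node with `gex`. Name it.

crax — combines: gex : ⟨s, e⟩ takes crax : s as argument, giving e.
murn : e — does not combine with gex.
sned : ⟨e, e⟩ — does not combine with gex.
frink : t — does not combine with gex.
dax : ⟨e, ⟨s, s⟩⟩ — does not combine with gex.

crax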